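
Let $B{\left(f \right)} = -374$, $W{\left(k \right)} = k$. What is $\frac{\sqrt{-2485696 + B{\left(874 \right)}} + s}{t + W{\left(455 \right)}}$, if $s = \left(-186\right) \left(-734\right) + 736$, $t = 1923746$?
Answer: $\frac{137260}{1924201} + \frac{3 i \sqrt{276230}}{1924201} \approx 0.071334 + 0.00081942 i$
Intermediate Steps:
$s = 137260$ ($s = 136524 + 736 = 137260$)
$\frac{\sqrt{-2485696 + B{\left(874 \right)}} + s}{t + W{\left(455 \right)}} = \frac{\sqrt{-2485696 - 374} + 137260}{1923746 + 455} = \frac{\sqrt{-2486070} + 137260}{1924201} = \left(3 i \sqrt{276230} + 137260\right) \frac{1}{1924201} = \left(137260 + 3 i \sqrt{276230}\right) \frac{1}{1924201} = \frac{137260}{1924201} + \frac{3 i \sqrt{276230}}{1924201}$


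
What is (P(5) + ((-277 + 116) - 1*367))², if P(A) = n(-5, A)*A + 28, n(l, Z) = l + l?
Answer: 302500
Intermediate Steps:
n(l, Z) = 2*l
P(A) = 28 - 10*A (P(A) = (2*(-5))*A + 28 = -10*A + 28 = 28 - 10*A)
(P(5) + ((-277 + 116) - 1*367))² = ((28 - 10*5) + ((-277 + 116) - 1*367))² = ((28 - 50) + (-161 - 367))² = (-22 - 528)² = (-550)² = 302500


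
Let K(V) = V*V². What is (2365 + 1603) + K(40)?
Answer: 67968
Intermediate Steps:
K(V) = V³
(2365 + 1603) + K(40) = (2365 + 1603) + 40³ = 3968 + 64000 = 67968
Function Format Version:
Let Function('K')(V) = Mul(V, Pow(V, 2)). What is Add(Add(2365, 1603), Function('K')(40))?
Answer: 67968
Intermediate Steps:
Function('K')(V) = Pow(V, 3)
Add(Add(2365, 1603), Function('K')(40)) = Add(Add(2365, 1603), Pow(40, 3)) = Add(3968, 64000) = 67968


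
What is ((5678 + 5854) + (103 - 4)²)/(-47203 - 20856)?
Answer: -21333/68059 ≈ -0.31345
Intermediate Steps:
((5678 + 5854) + (103 - 4)²)/(-47203 - 20856) = (11532 + 99²)/(-68059) = (11532 + 9801)*(-1/68059) = 21333*(-1/68059) = -21333/68059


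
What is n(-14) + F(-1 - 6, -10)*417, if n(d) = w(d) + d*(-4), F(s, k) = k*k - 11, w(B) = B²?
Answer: 37365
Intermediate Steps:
F(s, k) = -11 + k² (F(s, k) = k² - 11 = -11 + k²)
n(d) = d² - 4*d (n(d) = d² + d*(-4) = d² - 4*d)
n(-14) + F(-1 - 6, -10)*417 = -14*(-4 - 14) + (-11 + (-10)²)*417 = -14*(-18) + (-11 + 100)*417 = 252 + 89*417 = 252 + 37113 = 37365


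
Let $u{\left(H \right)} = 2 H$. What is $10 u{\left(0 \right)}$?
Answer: $0$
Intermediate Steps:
$10 u{\left(0 \right)} = 10 \cdot 2 \cdot 0 = 10 \cdot 0 = 0$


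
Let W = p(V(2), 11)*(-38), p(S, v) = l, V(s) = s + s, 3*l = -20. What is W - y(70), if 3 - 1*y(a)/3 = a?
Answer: 1363/3 ≈ 454.33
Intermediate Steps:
l = -20/3 (l = (1/3)*(-20) = -20/3 ≈ -6.6667)
V(s) = 2*s
p(S, v) = -20/3
y(a) = 9 - 3*a
W = 760/3 (W = -20/3*(-38) = 760/3 ≈ 253.33)
W - y(70) = 760/3 - (9 - 3*70) = 760/3 - (9 - 210) = 760/3 - 1*(-201) = 760/3 + 201 = 1363/3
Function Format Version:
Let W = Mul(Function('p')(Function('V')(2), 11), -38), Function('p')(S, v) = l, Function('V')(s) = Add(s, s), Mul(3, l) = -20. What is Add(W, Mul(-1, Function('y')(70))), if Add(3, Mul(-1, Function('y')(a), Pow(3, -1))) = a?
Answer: Rational(1363, 3) ≈ 454.33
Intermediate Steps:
l = Rational(-20, 3) (l = Mul(Rational(1, 3), -20) = Rational(-20, 3) ≈ -6.6667)
Function('V')(s) = Mul(2, s)
Function('p')(S, v) = Rational(-20, 3)
Function('y')(a) = Add(9, Mul(-3, a))
W = Rational(760, 3) (W = Mul(Rational(-20, 3), -38) = Rational(760, 3) ≈ 253.33)
Add(W, Mul(-1, Function('y')(70))) = Add(Rational(760, 3), Mul(-1, Add(9, Mul(-3, 70)))) = Add(Rational(760, 3), Mul(-1, Add(9, -210))) = Add(Rational(760, 3), Mul(-1, -201)) = Add(Rational(760, 3), 201) = Rational(1363, 3)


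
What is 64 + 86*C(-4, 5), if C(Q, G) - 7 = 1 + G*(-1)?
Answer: 322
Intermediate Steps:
C(Q, G) = 8 - G (C(Q, G) = 7 + (1 + G*(-1)) = 7 + (1 - G) = 8 - G)
64 + 86*C(-4, 5) = 64 + 86*(8 - 1*5) = 64 + 86*(8 - 5) = 64 + 86*3 = 64 + 258 = 322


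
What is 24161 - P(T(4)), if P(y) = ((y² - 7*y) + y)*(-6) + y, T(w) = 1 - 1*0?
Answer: 24130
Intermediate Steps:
T(w) = 1 (T(w) = 1 + 0 = 1)
P(y) = -6*y² + 37*y (P(y) = (y² - 6*y)*(-6) + y = (-6*y² + 36*y) + y = -6*y² + 37*y)
24161 - P(T(4)) = 24161 - (37 - 6*1) = 24161 - (37 - 6) = 24161 - 31 = 24130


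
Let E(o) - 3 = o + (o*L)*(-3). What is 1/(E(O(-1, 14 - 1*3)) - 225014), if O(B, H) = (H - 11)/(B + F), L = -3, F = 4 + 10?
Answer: -1/225011 ≈ -4.4442e-6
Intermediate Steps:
F = 14
O(B, H) = (-11 + H)/(14 + B) (O(B, H) = (H - 11)/(B + 14) = (-11 + H)/(14 + B))
E(o) = 3 + 10*o (E(o) = 3 + (o + (o*(-3))*(-3)) = 3 + (o - 3*o*(-3)) = 3 + (o + 9*o) = 3 + 10*o)
1/(E(O(-1, 14 - 1*3)) - 225014) = 1/((3 + 10*((-11 + (14 - 1*3))/(14 - 1))) - 225014) = 1/((3 + 10*((-11 + (14 - 3))/13)) - 225014) = 1/((3 + 10*((-11 + 11)/13)) - 225014) = 1/((3 + 10*((1/13)*0)) - 225014) = 1/((3 + 10*0) - 225014) = 1/((3 + 0) - 225014) = 1/(3 - 225014) = 1/(-225011) = -1/225011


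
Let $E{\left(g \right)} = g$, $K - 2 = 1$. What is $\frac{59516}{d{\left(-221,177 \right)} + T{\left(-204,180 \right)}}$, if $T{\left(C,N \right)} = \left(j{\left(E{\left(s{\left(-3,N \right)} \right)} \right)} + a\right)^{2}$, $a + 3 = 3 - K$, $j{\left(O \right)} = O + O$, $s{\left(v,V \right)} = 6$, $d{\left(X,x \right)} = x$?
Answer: $\frac{29758}{129} \approx 230.68$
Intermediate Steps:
$K = 3$ ($K = 2 + 1 = 3$)
$j{\left(O \right)} = 2 O$
$a = -3$ ($a = -3 + \left(3 - 3\right) = -3 + 0 = -3$)
$T{\left(C,N \right)} = 81$ ($T{\left(C,N \right)} = \left(2 \cdot 6 - 3\right)^{2} = \left(12 - 3\right)^{2} = 9^{2} = 81$)
$\frac{59516}{d{\left(-221,177 \right)} + T{\left(-204,180 \right)}} = \frac{59516}{177 + 81} = \frac{59516}{258} = 59516 \cdot \frac{1}{258} = \frac{29758}{129}$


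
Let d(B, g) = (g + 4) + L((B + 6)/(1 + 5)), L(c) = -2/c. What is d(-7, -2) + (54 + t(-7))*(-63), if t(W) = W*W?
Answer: -6475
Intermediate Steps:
t(W) = W**2
d(B, g) = 4 + g - 2/(1 + B/6) (d(B, g) = (g + 4) - 2*(1 + 5)/(B + 6) = (4 + g) - 2*6/(6 + B) = (4 + g) - 2/(1 + B/6) = 4 + g - 2/(1 + B/6))
d(-7, -2) + (54 + t(-7))*(-63) = (-12 + (4 - 2)*(6 - 7))/(6 - 7) + (54 + (-7)**2)*(-63) = (-12 + 2*(-1))/(-1) + (54 + 49)*(-63) = -(-12 - 2) + 103*(-63) = -1*(-14) - 6489 = 14 - 6489 = -6475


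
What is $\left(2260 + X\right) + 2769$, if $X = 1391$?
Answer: $6420$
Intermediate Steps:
$\left(2260 + X\right) + 2769 = \left(2260 + 1391\right) + 2769 = 3651 + 2769 = 6420$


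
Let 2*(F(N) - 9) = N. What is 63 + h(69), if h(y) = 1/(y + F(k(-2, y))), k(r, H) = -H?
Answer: 5483/87 ≈ 63.023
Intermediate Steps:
F(N) = 9 + N/2
h(y) = 1/(9 + y/2) (h(y) = 1/(y + (9 + (-y)/2)) = 1/(y + (9 - y/2)) = 1/(9 + y/2))
63 + h(69) = 63 + 2/(18 + 69) = 63 + 2/87 = 5483/87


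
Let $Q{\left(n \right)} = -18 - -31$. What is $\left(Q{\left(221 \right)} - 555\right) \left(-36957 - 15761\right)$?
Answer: $28573156$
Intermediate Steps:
$Q{\left(n \right)} = 13$ ($Q{\left(n \right)} = -18 + 31 = 13$)
$\left(Q{\left(221 \right)} - 555\right) \left(-36957 - 15761\right) = \left(13 - 555\right) \left(-36957 - 15761\right) = \left(-542\right) \left(-52718\right) = 28573156$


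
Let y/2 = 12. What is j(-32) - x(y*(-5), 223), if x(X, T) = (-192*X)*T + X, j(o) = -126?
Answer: -5137926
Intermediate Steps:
y = 24 (y = 2*12 = 24)
x(X, T) = X - 192*T*X (x(X, T) = -192*T*X + X = X - 192*T*X)
j(-32) - x(y*(-5), 223) = -126 - 24*(-5)*(1 - 192*223) = -126 - (-120)*(1 - 42816) = -126 - (-120)*(-42815) = -126 - 1*5137800 = -126 - 5137800 = -5137926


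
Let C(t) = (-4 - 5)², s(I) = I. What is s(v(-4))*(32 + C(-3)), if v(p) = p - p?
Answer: 0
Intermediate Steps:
v(p) = 0
C(t) = 81 (C(t) = (-9)² = 81)
s(v(-4))*(32 + C(-3)) = 0*(32 + 81) = 0*113 = 0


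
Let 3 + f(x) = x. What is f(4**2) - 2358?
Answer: -2345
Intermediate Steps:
f(x) = -3 + x
f(4**2) - 2358 = (-3 + 4**2) - 2358 = (-3 + 16) - 2358 = 13 - 2358 = -2345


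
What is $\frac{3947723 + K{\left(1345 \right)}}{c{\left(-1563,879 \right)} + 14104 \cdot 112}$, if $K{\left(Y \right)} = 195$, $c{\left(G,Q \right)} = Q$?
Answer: $\frac{303686}{121579} \approx 2.4978$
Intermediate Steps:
$\frac{3947723 + K{\left(1345 \right)}}{c{\left(-1563,879 \right)} + 14104 \cdot 112} = \frac{3947723 + 195}{879 + 14104 \cdot 112} = \frac{3947918}{879 + 1579648} = \frac{3947918}{1580527} = 3947918 \cdot \frac{1}{1580527} = \frac{303686}{121579}$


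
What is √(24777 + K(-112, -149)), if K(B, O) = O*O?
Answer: √46978 ≈ 216.74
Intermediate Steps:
K(B, O) = O²
√(24777 + K(-112, -149)) = √(24777 + (-149)²) = √(24777 + 22201) = √46978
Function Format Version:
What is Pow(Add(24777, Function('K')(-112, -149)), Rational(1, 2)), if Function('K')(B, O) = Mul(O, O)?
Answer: Pow(46978, Rational(1, 2)) ≈ 216.74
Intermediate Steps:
Function('K')(B, O) = Pow(O, 2)
Pow(Add(24777, Function('K')(-112, -149)), Rational(1, 2)) = Pow(Add(24777, Pow(-149, 2)), Rational(1, 2)) = Pow(Add(24777, 22201), Rational(1, 2)) = Pow(46978, Rational(1, 2))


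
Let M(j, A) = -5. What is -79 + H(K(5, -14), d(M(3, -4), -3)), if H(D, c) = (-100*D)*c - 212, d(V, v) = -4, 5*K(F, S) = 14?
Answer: 829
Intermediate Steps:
K(F, S) = 14/5 (K(F, S) = (⅕)*14 = 14/5)
H(D, c) = -212 - 100*D*c (H(D, c) = -100*D*c - 212 = -212 - 100*D*c)
-79 + H(K(5, -14), d(M(3, -4), -3)) = -79 + (-212 - 100*14/5*(-4)) = -79 + (-212 + 1120) = -79 + 908 = 829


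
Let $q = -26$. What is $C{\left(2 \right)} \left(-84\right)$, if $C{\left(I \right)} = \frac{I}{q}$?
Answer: $\frac{84}{13} \approx 6.4615$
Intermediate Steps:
$C{\left(I \right)} = - \frac{I}{26}$ ($C{\left(I \right)} = \frac{I}{-26} = I \left(- \frac{1}{26}\right) = - \frac{I}{26}$)
$C{\left(2 \right)} \left(-84\right) = \left(- \frac{1}{26}\right) 2 \left(-84\right) = \left(- \frac{1}{13}\right) \left(-84\right) = \frac{84}{13}$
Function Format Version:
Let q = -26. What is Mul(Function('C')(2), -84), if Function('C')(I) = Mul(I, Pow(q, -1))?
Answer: Rational(84, 13) ≈ 6.4615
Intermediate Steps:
Function('C')(I) = Mul(Rational(-1, 26), I) (Function('C')(I) = Mul(I, Pow(-26, -1)) = Mul(I, Rational(-1, 26)) = Mul(Rational(-1, 26), I))
Mul(Function('C')(2), -84) = Mul(Mul(Rational(-1, 26), 2), -84) = Mul(Rational(-1, 13), -84) = Rational(84, 13)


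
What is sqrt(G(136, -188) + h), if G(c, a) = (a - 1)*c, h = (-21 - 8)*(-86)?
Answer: I*sqrt(23210) ≈ 152.35*I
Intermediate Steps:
h = 2494 (h = -29*(-86) = 2494)
G(c, a) = c*(-1 + a) (G(c, a) = (-1 + a)*c = c*(-1 + a))
sqrt(G(136, -188) + h) = sqrt(136*(-1 - 188) + 2494) = sqrt(136*(-189) + 2494) = sqrt(-25704 + 2494) = sqrt(-23210) = I*sqrt(23210)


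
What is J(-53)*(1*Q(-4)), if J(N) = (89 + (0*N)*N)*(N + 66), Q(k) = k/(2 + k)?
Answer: 2314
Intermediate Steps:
J(N) = 5874 + 89*N (J(N) = (89 + 0*N)*(66 + N) = (89 + 0)*(66 + N) = 89*(66 + N) = 5874 + 89*N)
J(-53)*(1*Q(-4)) = (5874 + 89*(-53))*(1*(-4/(2 - 4))) = (5874 - 4717)*(1*(-4/(-2))) = 1157*(1*(-4*(-1/2))) = 1157*(1*2) = 1157*2 = 2314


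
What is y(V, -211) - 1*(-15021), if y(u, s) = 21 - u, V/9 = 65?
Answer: 14457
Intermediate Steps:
V = 585 (V = 9*65 = 585)
y(V, -211) - 1*(-15021) = (21 - 1*585) - 1*(-15021) = (21 - 585) + 15021 = -564 + 15021 = 14457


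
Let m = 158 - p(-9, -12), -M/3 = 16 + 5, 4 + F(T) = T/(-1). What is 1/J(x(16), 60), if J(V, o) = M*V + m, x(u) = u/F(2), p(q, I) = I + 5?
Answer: 1/333 ≈ 0.0030030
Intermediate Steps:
F(T) = -4 - T (F(T) = -4 + T/(-1) = -4 + T*(-1) = -4 - T)
p(q, I) = 5 + I
x(u) = -u/6 (x(u) = u/(-4 - 1*2) = u/(-4 - 2) = u/(-6) = u*(-⅙) = -u/6)
M = -63 (M = -3*(16 + 5) = -3*21 = -63)
m = 165 (m = 158 - (5 - 12) = 158 - 1*(-7) = 158 + 7 = 165)
J(V, o) = 165 - 63*V (J(V, o) = -63*V + 165 = 165 - 63*V)
1/J(x(16), 60) = 1/(165 - (-21)*16/2) = 1/(165 - 63*(-8/3)) = 1/(165 + 168) = 1/333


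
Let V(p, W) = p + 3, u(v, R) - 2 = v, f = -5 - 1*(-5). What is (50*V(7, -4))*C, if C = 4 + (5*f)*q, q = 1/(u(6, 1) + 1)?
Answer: 2000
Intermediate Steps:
f = 0 (f = -5 + 5 = 0)
u(v, R) = 2 + v
q = ⅑ (q = 1/((2 + 6) + 1) = 1/(8 + 1) = 1/9 = ⅑ ≈ 0.11111)
V(p, W) = 3 + p
C = 4 (C = 4 + (5*0)*(⅑) = 4 + 0*(⅑) = 4 + 0 = 4)
(50*V(7, -4))*C = (50*(3 + 7))*4 = (50*10)*4 = 500*4 = 2000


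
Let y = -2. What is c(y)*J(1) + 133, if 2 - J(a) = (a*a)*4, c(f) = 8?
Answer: 117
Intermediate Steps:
J(a) = 2 - 4*a² (J(a) = 2 - a*a*4 = 2 - a²*4 = 2 - 4*a²)
c(y)*J(1) + 133 = 8*(2 - 4*1²) + 133 = 8*(2 - 4*1) + 133 = 8*(2 - 4) + 133 = 8*(-2) + 133 = -16 + 133 = 117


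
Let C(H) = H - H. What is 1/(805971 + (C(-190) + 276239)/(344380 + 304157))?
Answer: 648537/522702290666 ≈ 1.2407e-6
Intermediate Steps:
C(H) = 0
1/(805971 + (C(-190) + 276239)/(344380 + 304157)) = 1/(805971 + (0 + 276239)/(344380 + 304157)) = 1/(805971 + 276239/648537) = 1/(522702290666/648537) = 648537/522702290666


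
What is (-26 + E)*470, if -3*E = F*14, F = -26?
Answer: 134420/3 ≈ 44807.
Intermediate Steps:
E = 364/3 (E = -(-26)*14/3 = -⅓*(-364) = 364/3 ≈ 121.33)
(-26 + E)*470 = (-26 + 364/3)*470 = (286/3)*470 = 134420/3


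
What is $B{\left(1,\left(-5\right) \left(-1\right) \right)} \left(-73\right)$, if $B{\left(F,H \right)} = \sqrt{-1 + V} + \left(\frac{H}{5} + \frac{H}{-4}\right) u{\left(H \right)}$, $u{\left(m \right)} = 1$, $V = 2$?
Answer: $- \frac{219}{4} \approx -54.75$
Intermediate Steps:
$B{\left(F,H \right)} = 1 - \frac{H}{20}$ ($B{\left(F,H \right)} = \sqrt{-1 + 2} + \left(\frac{H}{5} + \frac{H}{-4}\right) 1 = \sqrt{1} + \left(H \frac{1}{5} + H \left(- \frac{1}{4}\right)\right) 1 = 1 + \left(\frac{H}{5} - \frac{H}{4}\right) 1 = 1 + - \frac{H}{20} \cdot 1 = 1 - \frac{H}{20}$)
$B{\left(1,\left(-5\right) \left(-1\right) \right)} \left(-73\right) = \left(1 - \frac{\left(-5\right) \left(-1\right)}{20}\right) \left(-73\right) = \left(1 - \frac{1}{4}\right) \left(-73\right) = \frac{3}{4} \left(-73\right) = - \frac{219}{4}$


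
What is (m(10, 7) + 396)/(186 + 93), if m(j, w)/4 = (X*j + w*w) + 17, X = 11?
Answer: 1100/279 ≈ 3.9427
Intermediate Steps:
m(j, w) = 68 + 4*w² + 44*j (m(j, w) = 4*((11*j + w*w) + 17) = 4*((11*j + w²) + 17) = 4*((w² + 11*j) + 17) = 4*(17 + w² + 11*j) = 68 + 4*w² + 44*j)
(m(10, 7) + 396)/(186 + 93) = ((68 + 4*7² + 44*10) + 396)/(186 + 93) = ((68 + 4*49 + 440) + 396)/279 = ((68 + 196 + 440) + 396)*(1/279) = (704 + 396)*(1/279) = 1100*(1/279) = 1100/279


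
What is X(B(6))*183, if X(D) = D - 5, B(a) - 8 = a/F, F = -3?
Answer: 183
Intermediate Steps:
B(a) = 8 - a/3 (B(a) = 8 + a/(-3) = 8 + a*(-1/3) = 8 - a/3)
X(D) = -5 + D
X(B(6))*183 = (-5 + (8 - 1/3*6))*183 = (-5 + (8 - 2))*183 = (-5 + 6)*183 = 1*183 = 183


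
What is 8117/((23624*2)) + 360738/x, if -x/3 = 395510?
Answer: -1235514169/9343528240 ≈ -0.13223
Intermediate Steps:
x = -1186530 (x = -3*395510 = -1186530)
8117/((23624*2)) + 360738/x = 8117/((23624*2)) + 360738/(-1186530) = 8117/47248 + 360738*(-1/1186530) = 8117*(1/47248) - 60123/197755 = 8117/47248 - 60123/197755 = -1235514169/9343528240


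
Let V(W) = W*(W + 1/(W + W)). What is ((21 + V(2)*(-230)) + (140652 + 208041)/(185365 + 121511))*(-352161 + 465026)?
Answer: -11693700780305/102292 ≈ -1.1432e+8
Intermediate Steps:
V(W) = W*(W + 1/(2*W))
((21 + V(2)*(-230)) + (140652 + 208041)/(185365 + 121511))*(-352161 + 465026) = ((21 + (1/2 + 2**2)*(-230)) + (140652 + 208041)/(185365 + 121511))*(-352161 + 465026) = ((21 + (1/2 + 4)*(-230)) + 348693/306876)*112865 = ((21 + (9/2)*(-230)) + 348693*(1/306876))*112865 = ((21 - 1035) + 116231/102292)*112865 = (-1014 + 116231/102292)*112865 = -103607857/102292*112865 = -11693700780305/102292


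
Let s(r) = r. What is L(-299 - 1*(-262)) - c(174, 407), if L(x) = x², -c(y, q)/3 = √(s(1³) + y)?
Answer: 1369 + 15*√7 ≈ 1408.7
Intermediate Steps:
c(y, q) = -3*√(1 + y) (c(y, q) = -3*√(1³ + y) = -3*√(1 + y))
L(-299 - 1*(-262)) - c(174, 407) = (-299 - 1*(-262))² - (-3)*√(1 + 174) = (-299 + 262)² - (-3)*√175 = (-37)² - (-3)*5*√7 = 1369 - (-15)*√7 = 1369 + 15*√7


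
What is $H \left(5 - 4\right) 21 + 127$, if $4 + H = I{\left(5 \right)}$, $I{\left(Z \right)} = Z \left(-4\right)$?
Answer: $-377$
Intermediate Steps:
$I{\left(Z \right)} = - 4 Z$
$H = -24$ ($H = -4 - 20 = -24$)
$H \left(5 - 4\right) 21 + 127 = - 24 \left(5 - 4\right) 21 + 127 = \left(-24\right) 1 \cdot 21 + 127 = \left(-24\right) 21 + 127 = -504 + 127 = -377$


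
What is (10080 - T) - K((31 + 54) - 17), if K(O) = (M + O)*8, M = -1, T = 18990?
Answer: -9446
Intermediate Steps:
K(O) = -8 + 8*O (K(O) = (-1 + O)*8 = -8 + 8*O)
(10080 - T) - K((31 + 54) - 17) = (10080 - 1*18990) - (-8 + 8*((31 + 54) - 17)) = (10080 - 18990) - (-8 + 8*(85 - 17)) = -8910 - (-8 + 8*68) = -8910 - (-8 + 544) = -8910 - 1*536 = -8910 - 536 = -9446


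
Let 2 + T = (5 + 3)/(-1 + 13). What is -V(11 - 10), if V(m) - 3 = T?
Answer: -5/3 ≈ -1.6667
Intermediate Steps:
T = -4/3 (T = -2 + (5 + 3)/(-1 + 13) = -2 + 8/12 = -2 + 8*(1/12) = -2 + ⅔ = -4/3 ≈ -1.3333)
V(m) = 5/3 (V(m) = 3 - 4/3 = 5/3)
-V(11 - 10) = -1*5/3 = -5/3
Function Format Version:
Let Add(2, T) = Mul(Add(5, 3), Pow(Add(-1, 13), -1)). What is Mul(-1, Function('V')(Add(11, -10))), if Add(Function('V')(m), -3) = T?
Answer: Rational(-5, 3) ≈ -1.6667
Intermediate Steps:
T = Rational(-4, 3) (T = Add(-2, Mul(Add(5, 3), Pow(Add(-1, 13), -1))) = Add(-2, Mul(8, Pow(12, -1))) = Add(-2, Mul(8, Rational(1, 12))) = Add(-2, Rational(2, 3)) = Rational(-4, 3) ≈ -1.3333)
Function('V')(m) = Rational(5, 3) (Function('V')(m) = Add(3, Rational(-4, 3)) = Rational(5, 3))
Mul(-1, Function('V')(Add(11, -10))) = Mul(-1, Rational(5, 3)) = Rational(-5, 3)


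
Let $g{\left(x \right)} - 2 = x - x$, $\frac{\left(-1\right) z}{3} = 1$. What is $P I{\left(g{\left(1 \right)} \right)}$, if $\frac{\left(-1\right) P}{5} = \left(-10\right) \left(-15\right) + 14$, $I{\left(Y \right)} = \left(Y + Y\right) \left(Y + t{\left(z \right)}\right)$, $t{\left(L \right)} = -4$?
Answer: $6560$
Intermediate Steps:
$z = -3$ ($z = \left(-3\right) 1 = -3$)
$g{\left(x \right)} = 2$ ($g{\left(x \right)} = 2 + \left(x - x\right) = 2 + 0 = 2$)
$I{\left(Y \right)} = 2 Y \left(-4 + Y\right)$ ($I{\left(Y \right)} = \left(Y + Y\right) \left(Y - 4\right) = 2 Y \left(-4 + Y\right)$)
$P = -820$ ($P = - 5 \left(\left(-10\right) \left(-15\right) + 14\right) = - 5 \left(150 + 14\right) = \left(-5\right) 164 = -820$)
$P I{\left(g{\left(1 \right)} \right)} = - 820 \cdot 2 \cdot 2 \left(-4 + 2\right) = - 820 \cdot 2 \cdot 2 \left(-2\right) = \left(-820\right) \left(-8\right) = 6560$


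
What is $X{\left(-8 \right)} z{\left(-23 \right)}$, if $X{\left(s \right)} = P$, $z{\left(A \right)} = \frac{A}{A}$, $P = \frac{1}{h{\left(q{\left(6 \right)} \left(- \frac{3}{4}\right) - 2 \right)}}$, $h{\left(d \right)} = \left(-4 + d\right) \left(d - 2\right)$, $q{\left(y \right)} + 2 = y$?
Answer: $\frac{1}{63} \approx 0.015873$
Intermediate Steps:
$q{\left(y \right)} = -2 + y$
$h{\left(d \right)} = \left(-4 + d\right) \left(-2 + d\right)$
$P = \frac{1}{63}$ ($P = \frac{1}{8 + \left(\left(-2 + 6\right) \left(- \frac{3}{4}\right) - 2\right)^{2} - 6 \left(\left(-2 + 6\right) \left(- \frac{3}{4}\right) - 2\right)} = \frac{1}{8 + \left(4 \left(\left(-3\right) \frac{1}{4}\right) - 2\right)^{2} - 6 \left(4 \left(\left(-3\right) \frac{1}{4}\right) - 2\right)} = \frac{1}{8 + \left(4 \left(- \frac{3}{4}\right) - 2\right)^{2} - 6 \left(4 \left(- \frac{3}{4}\right) - 2\right)} = \frac{1}{8 + \left(-3 - 2\right)^{2} - 6 \left(-3 - 2\right)} = \frac{1}{8 + \left(-5\right)^{2} - -30} = \frac{1}{8 + 25 + 30} = \frac{1}{63} \approx 0.015873$)
$z{\left(A \right)} = 1$
$X{\left(s \right)} = \frac{1}{63}$
$X{\left(-8 \right)} z{\left(-23 \right)} = \frac{1}{63} \cdot 1 = \frac{1}{63}$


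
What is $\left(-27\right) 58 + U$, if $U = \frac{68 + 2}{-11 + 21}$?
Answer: $-1559$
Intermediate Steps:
$U = 7$ ($U = \frac{70}{10} = 70 \cdot \frac{1}{10} = 7$)
$\left(-27\right) 58 + U = \left(-27\right) 58 + 7 = -1566 + 7 = -1559$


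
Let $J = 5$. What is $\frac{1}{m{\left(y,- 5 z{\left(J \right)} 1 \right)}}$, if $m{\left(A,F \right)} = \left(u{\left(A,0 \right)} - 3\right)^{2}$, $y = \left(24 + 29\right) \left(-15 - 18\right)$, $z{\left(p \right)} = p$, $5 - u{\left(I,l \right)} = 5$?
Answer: $\frac{1}{9} \approx 0.11111$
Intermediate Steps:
$u{\left(I,l \right)} = 0$ ($u{\left(I,l \right)} = 5 - 5 = 0$)
$y = -1749$ ($y = 53 \left(-33\right) = -1749$)
$m{\left(A,F \right)} = 9$ ($m{\left(A,F \right)} = \left(0 - 3\right)^{2} = \left(-3\right)^{2} = 9$)
$\frac{1}{m{\left(y,- 5 z{\left(J \right)} 1 \right)}} = \frac{1}{9}$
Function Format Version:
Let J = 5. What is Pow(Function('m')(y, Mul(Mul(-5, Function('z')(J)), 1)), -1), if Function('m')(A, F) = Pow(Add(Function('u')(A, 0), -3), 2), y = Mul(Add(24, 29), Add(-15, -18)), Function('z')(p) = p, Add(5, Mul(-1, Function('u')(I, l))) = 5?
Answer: Rational(1, 9) ≈ 0.11111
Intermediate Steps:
Function('u')(I, l) = 0 (Function('u')(I, l) = Add(5, Mul(-1, 5)) = Add(5, -5) = 0)
y = -1749 (y = Mul(53, -33) = -1749)
Function('m')(A, F) = 9 (Function('m')(A, F) = Pow(Add(0, -3), 2) = Pow(-3, 2) = 9)
Pow(Function('m')(y, Mul(Mul(-5, Function('z')(J)), 1)), -1) = Pow(9, -1) = Rational(1, 9)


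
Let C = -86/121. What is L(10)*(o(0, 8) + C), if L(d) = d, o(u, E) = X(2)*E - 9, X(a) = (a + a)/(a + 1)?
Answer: 3470/363 ≈ 9.5592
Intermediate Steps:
X(a) = 2*a/(1 + a) (X(a) = (2*a)/(1 + a) = 2*a/(1 + a))
C = -86/121 (C = -86*1/121 = -86/121 ≈ -0.71074)
o(u, E) = -9 + 4*E/3 (o(u, E) = (2*2/(1 + 2))*E - 9 = (2*2/3)*E - 9 = (2*2*(⅓))*E - 9 = 4*E/3 - 9 = -9 + 4*E/3)
L(10)*(o(0, 8) + C) = 10*((-9 + (4/3)*8) - 86/121) = 10*((-9 + 32/3) - 86/121) = 10*(5/3 - 86/121) = 10*(347/363) = 3470/363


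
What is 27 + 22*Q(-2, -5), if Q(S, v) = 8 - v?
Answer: 313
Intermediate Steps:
27 + 22*Q(-2, -5) = 27 + 22*(8 - 1*(-5)) = 27 + 22*(8 + 5) = 27 + 22*13 = 27 + 286 = 313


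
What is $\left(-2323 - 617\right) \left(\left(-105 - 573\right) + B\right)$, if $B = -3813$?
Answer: $13203540$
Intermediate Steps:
$\left(-2323 - 617\right) \left(\left(-105 - 573\right) + B\right) = \left(-2323 - 617\right) \left(\left(-105 - 573\right) - 3813\right) = - 2940 \left(-678 - 3813\right) = \left(-2940\right) \left(-4491\right) = 13203540$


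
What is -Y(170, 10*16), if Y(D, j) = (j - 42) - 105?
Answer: -13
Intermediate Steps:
Y(D, j) = -147 + j (Y(D, j) = (-42 + j) - 105 = -147 + j)
-Y(170, 10*16) = -(-147 + 10*16) = -(-147 + 160) = -1*13 = -13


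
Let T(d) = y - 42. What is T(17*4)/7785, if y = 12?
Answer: -2/519 ≈ -0.0038536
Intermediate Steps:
T(d) = -30 (T(d) = 12 - 42 = -30)
T(17*4)/7785 = -30/7785 = -30*1/7785 = -2/519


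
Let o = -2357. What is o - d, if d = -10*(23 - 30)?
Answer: -2427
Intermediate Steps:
d = 70 (d = -10*(-7) = 70)
o - d = -2357 - 1*70 = -2357 - 70 = -2427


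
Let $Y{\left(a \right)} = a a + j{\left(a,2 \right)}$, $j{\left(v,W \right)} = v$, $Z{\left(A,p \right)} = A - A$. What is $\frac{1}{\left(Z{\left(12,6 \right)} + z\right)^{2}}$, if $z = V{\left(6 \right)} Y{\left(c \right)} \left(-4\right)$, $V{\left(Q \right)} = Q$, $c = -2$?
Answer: $\frac{1}{2304} \approx 0.00043403$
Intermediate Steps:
$Z{\left(A,p \right)} = 0$
$Y{\left(a \right)} = a + a^{2}$ ($Y{\left(a \right)} = a a + a = a^{2} + a = a + a^{2}$)
$z = -48$ ($z = 6 \left(- 2 \left(1 - 2\right)\right) \left(-4\right) = 6 \left(\left(-2\right) \left(-1\right)\right) \left(-4\right) = 6 \cdot 2 \left(-4\right) = 12 \left(-4\right) = -48$)
$\frac{1}{\left(Z{\left(12,6 \right)} + z\right)^{2}} = \frac{1}{\left(0 - 48\right)^{2}} = \frac{1}{\left(-48\right)^{2}} = \frac{1}{2304}$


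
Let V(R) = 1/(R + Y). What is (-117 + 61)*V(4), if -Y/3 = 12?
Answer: 7/4 ≈ 1.7500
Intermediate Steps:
Y = -36 (Y = -3*12 = -36)
V(R) = 1/(-36 + R) (V(R) = 1/(R - 36) = 1/(-36 + R))
(-117 + 61)*V(4) = (-117 + 61)/(-36 + 4) = -56/(-32) = -56*(-1/32) = 7/4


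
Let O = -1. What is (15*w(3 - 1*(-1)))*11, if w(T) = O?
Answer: -165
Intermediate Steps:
w(T) = -1
(15*w(3 - 1*(-1)))*11 = (15*(-1))*11 = -15*11 = -165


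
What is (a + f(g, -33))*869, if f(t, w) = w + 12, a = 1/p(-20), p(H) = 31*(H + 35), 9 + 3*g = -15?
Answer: -8484916/465 ≈ -18247.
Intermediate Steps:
g = -8 (g = -3 + (⅓)*(-15) = -3 - 5 = -8)
p(H) = 1085 + 31*H (p(H) = 31*(35 + H) = 1085 + 31*H)
a = 1/465 (a = 1/(1085 + 31*(-20)) = 1/(1085 - 620) = 1/465 ≈ 0.0021505)
f(t, w) = 12 + w
(a + f(g, -33))*869 = (1/465 + (12 - 33))*869 = (1/465 - 21)*869 = -9764/465*869 = -8484916/465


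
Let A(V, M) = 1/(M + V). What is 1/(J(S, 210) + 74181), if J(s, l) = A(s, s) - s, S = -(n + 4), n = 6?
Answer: 20/1483819 ≈ 1.3479e-5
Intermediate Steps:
S = -10 (S = -(6 + 4) = -1*10 = -10)
J(s, l) = 1/(2*s) - s (J(s, l) = 1/(s + s) - s = 1/(2*s) - s)
1/(J(S, 210) + 74181) = 1/(((½)/(-10) - 1*(-10)) + 74181) = 1/(((½)*(-⅒) + 10) + 74181) = 1/((-1/20 + 10) + 74181) = 1/(199/20 + 74181) = 1/(1483819/20) = 20/1483819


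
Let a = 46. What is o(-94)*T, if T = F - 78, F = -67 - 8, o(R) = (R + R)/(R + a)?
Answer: -2397/4 ≈ -599.25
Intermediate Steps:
o(R) = 2*R/(46 + R) (o(R) = (R + R)/(R + 46) = (2*R)/(46 + R) = 2*R/(46 + R))
F = -75
T = -153 (T = -75 - 78 = -153)
o(-94)*T = (2*(-94)/(46 - 94))*(-153) = (2*(-94)/(-48))*(-153) = (2*(-94)*(-1/48))*(-153) = (47/12)*(-153) = -2397/4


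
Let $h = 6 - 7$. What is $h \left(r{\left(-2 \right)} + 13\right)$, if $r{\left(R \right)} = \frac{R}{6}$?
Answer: $- \frac{38}{3} \approx -12.667$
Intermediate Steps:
$h = -1$ ($h = 6 - 7 = -1$)
$r{\left(R \right)} = \frac{R}{6}$ ($r{\left(R \right)} = R \frac{1}{6} = \frac{R}{6}$)
$h \left(r{\left(-2 \right)} + 13\right) = - (\frac{1}{6} \left(-2\right) + 13) = - (- \frac{1}{3} + 13) = \left(-1\right) \frac{38}{3} = - \frac{38}{3}$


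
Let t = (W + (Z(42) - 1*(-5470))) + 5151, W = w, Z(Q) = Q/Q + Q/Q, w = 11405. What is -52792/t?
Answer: -13198/5507 ≈ -2.3966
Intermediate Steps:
Z(Q) = 2 (Z(Q) = 1 + 1 = 2)
W = 11405
t = 22028 (t = (11405 + (2 - 1*(-5470))) + 5151 = (11405 + (2 + 5470)) + 5151 = (11405 + 5472) + 5151 = 16877 + 5151 = 22028)
-52792/t = -52792/22028 = -52792*1/22028 = -13198/5507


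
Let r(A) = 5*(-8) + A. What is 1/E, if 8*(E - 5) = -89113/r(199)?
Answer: -1272/82753 ≈ -0.015371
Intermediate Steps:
r(A) = -40 + A
E = -82753/1272 (E = 5 + (-89113/(-40 + 199))/8 = 5 + (-89113/159)/8 = 5 + (-89113*1/159)/8 = 5 + (⅛)*(-89113/159) = 5 - 89113/1272 = -82753/1272 ≈ -65.057)
1/E = 1/(-82753/1272) = -1272/82753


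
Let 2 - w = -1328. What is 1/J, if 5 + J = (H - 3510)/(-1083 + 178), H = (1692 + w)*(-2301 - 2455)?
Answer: 905/14371617 ≈ 6.2971e-5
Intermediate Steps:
w = 1330 (w = 2 - 1*(-1328) = 2 + 1328 = 1330)
H = -14372632 (H = (1692 + 1330)*(-2301 - 2455) = 3022*(-4756) = -14372632)
J = 14371617/905 (J = -5 + (-14372632 - 3510)/(-1083 + 178) = -5 - 14376142/(-905) = -5 - 14376142*(-1/905) = -5 + 14376142/905 = 14371617/905 ≈ 15880.)
1/J = 1/(14371617/905) = 905/14371617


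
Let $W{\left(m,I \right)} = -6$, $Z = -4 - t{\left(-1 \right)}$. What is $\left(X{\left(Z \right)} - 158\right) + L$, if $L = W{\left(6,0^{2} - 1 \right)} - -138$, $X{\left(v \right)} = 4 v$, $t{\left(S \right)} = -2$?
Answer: $-34$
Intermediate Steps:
$Z = -2$ ($Z = -4 - -2 = -4 + 2 = -2$)
$L = 132$ ($L = -6 - -138 = -6 + 138 = 132$)
$\left(X{\left(Z \right)} - 158\right) + L = \left(4 \left(-2\right) - 158\right) + 132 = \left(-8 - 158\right) + 132 = -166 + 132 = -34$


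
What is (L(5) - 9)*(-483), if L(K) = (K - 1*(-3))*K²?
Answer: -92253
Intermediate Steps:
L(K) = K²*(3 + K) (L(K) = (K + 3)*K² = (3 + K)*K² = K²*(3 + K))
(L(5) - 9)*(-483) = (5²*(3 + 5) - 9)*(-483) = (25*8 - 9)*(-483) = (200 - 9)*(-483) = 191*(-483) = -92253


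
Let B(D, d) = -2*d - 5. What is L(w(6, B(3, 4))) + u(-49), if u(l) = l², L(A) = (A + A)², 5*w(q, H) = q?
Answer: 60169/25 ≈ 2406.8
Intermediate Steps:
B(D, d) = -5 - 2*d
w(q, H) = q/5
L(A) = 4*A² (L(A) = (2*A)² = 4*A²)
L(w(6, B(3, 4))) + u(-49) = 4*((⅕)*6)² + (-49)² = 4*(6/5)² + 2401 = 4*(36/25) + 2401 = 144/25 + 2401 = 60169/25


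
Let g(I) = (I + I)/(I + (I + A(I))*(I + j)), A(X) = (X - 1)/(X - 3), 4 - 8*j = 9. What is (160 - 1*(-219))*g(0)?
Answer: 0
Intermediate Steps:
j = -5/8 (j = 1/2 - 1/8*9 = 1/2 - 9/8 = -5/8 ≈ -0.62500)
A(X) = (-1 + X)/(-3 + X)
g(I) = 2*I/(I + (-5/8 + I)*(I + (-1 + I)/(-3 + I))) (g(I) = (I + I)/(I + (I + (-1 + I)/(-3 + I))*(I - 5/8)) = (2*I)/(I + (I + (-1 + I)/(-3 + I))*(-5/8 + I)) = (2*I)/(I + (-5/8 + I)*(I + (-1 + I)/(-3 + I))) = 2*I/(I + (-5/8 + I)*(I + (-1 + I)/(-3 + I))))
(160 - 1*(-219))*g(0) = (160 - 1*(-219))*(16*0*(-3 + 0)/(5 - 22*0 - 13*0**2 + 8*0**3)) = (160 + 219)*(16*0*(-3)/(5 + 0 - 13*0 + 8*0)) = 379*(16*0*(-3)/(5 + 0 + 0 + 0)) = 379*(16*0*(-3)/5) = 379*(16*0*(1/5)*(-3)) = 379*0 = 0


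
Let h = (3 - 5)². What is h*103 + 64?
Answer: 476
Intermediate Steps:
h = 4 (h = (-2)² = 4)
h*103 + 64 = 4*103 + 64 = 412 + 64 = 476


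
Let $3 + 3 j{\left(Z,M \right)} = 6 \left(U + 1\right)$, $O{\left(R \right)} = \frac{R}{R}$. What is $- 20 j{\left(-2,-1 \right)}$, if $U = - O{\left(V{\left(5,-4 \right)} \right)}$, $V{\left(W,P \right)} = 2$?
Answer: $20$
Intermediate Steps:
$O{\left(R \right)} = 1$
$U = -1$ ($U = \left(-1\right) 1 = -1$)
$j{\left(Z,M \right)} = -1$ ($j{\left(Z,M \right)} = -1 + \frac{6 \left(-1 + 1\right)}{3} = -1 + \frac{6 \cdot 0}{3} = -1 + \frac{1}{3} \cdot 0 = -1 + 0 = -1$)
$- 20 j{\left(-2,-1 \right)} = \left(-20\right) \left(-1\right) = 20$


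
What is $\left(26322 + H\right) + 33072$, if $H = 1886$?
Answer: $61280$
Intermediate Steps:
$\left(26322 + H\right) + 33072 = \left(26322 + 1886\right) + 33072 = 28208 + 33072 = 61280$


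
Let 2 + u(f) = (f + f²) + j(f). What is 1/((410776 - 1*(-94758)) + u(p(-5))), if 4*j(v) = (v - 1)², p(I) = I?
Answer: 1/505561 ≈ 1.9780e-6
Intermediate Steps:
j(v) = (-1 + v)²/4 (j(v) = (v - 1)²/4 = (-1 + v)²/4)
u(f) = -2 + f + f² + (-1 + f)²/4 (u(f) = -2 + ((f + f²) + (-1 + f)²/4) = -2 + (f + f² + (-1 + f)²/4) = -2 + f + f² + (-1 + f)²/4)
1/((410776 - 1*(-94758)) + u(p(-5))) = 1/((410776 - 1*(-94758)) + (-7/4 + (½)*(-5) + (5/4)*(-5)²)) = 1/((410776 + 94758) + (-7/4 - 5/2 + (5/4)*25)) = 1/(505534 + (-7/4 - 5/2 + 125/4)) = 1/(505534 + 27) = 1/505561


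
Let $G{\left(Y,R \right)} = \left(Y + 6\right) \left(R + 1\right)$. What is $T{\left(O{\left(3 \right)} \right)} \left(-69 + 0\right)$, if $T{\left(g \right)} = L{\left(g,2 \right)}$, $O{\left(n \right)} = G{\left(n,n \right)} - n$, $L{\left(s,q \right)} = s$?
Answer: $-2277$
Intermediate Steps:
$G{\left(Y,R \right)} = \left(1 + R\right) \left(6 + Y\right)$ ($G{\left(Y,R \right)} = \left(6 + Y\right) \left(1 + R\right) = \left(1 + R\right) \left(6 + Y\right)$)
$O{\left(n \right)} = 6 + n^{2} + 6 n$ ($O{\left(n \right)} = \left(6 + n + 6 n + n n\right) - n = \left(6 + n + 6 n + n^{2}\right) - n = \left(6 + n^{2} + 7 n\right) - n = 6 + n^{2} + 6 n$)
$T{\left(g \right)} = g$
$T{\left(O{\left(3 \right)} \right)} \left(-69 + 0\right) = \left(6 + 3^{2} + 6 \cdot 3\right) \left(-69 + 0\right) = \left(6 + 9 + 18\right) \left(-69\right) = 33 \left(-69\right) = -2277$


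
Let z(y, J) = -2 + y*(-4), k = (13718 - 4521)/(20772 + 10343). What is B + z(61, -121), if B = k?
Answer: -7645093/31115 ≈ -245.70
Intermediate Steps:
k = 9197/31115 ≈ 0.29558
B = 9197/31115 ≈ 0.29558
z(y, J) = -2 - 4*y
B + z(61, -121) = 9197/31115 + (-2 - 4*61) = 9197/31115 + (-2 - 244) = 9197/31115 - 246 = -7645093/31115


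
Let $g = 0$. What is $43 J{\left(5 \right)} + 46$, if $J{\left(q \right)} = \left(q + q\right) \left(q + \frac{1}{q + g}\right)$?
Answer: $2282$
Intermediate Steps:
$J{\left(q \right)} = 2 q \left(q + \frac{1}{q}\right)$ ($J{\left(q \right)} = \left(q + q\right) \left(q + \frac{1}{q + 0}\right) = 2 q \left(q + \frac{1}{q}\right)$)
$43 J{\left(5 \right)} + 46 = 43 \left(2 + 2 \cdot 5^{2}\right) + 46 = 43 \left(2 + 2 \cdot 25\right) + 46 = 43 \left(2 + 50\right) + 46 = 43 \cdot 52 + 46 = 2236 + 46 = 2282$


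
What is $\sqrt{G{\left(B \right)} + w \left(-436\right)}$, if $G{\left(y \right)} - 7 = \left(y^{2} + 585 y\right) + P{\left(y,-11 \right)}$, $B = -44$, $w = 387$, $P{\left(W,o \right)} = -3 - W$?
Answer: $2 i \sqrt{48122} \approx 438.73 i$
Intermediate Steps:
$G{\left(y \right)} = 4 + y^{2} + 584 y$ ($G{\left(y \right)} = 7 - \left(3 - y^{2} - 584 y\right) = 7 + \left(-3 + y^{2} + 584 y\right) = 4 + y^{2} + 584 y$)
$\sqrt{G{\left(B \right)} + w \left(-436\right)} = \sqrt{\left(4 + \left(-44\right)^{2} + 584 \left(-44\right)\right) + 387 \left(-436\right)} = \sqrt{\left(4 + 1936 - 25696\right) - 168732} = \sqrt{-23756 - 168732} = \sqrt{-192488} = 2 i \sqrt{48122}$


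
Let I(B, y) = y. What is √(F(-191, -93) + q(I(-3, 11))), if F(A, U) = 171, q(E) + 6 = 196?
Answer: 19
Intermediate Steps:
q(E) = 190 (q(E) = -6 + 196 = 190)
√(F(-191, -93) + q(I(-3, 11))) = √(171 + 190) = √361 = 19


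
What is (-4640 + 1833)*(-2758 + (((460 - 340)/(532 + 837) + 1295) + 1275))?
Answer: 722106364/1369 ≈ 5.2747e+5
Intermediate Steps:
(-4640 + 1833)*(-2758 + (((460 - 340)/(532 + 837) + 1295) + 1275)) = -2807*(-2758 + ((120/1369 + 1295) + 1275)) = -2807*(-2758 + (1772975/1369 + 1275)) = -2807*(-2758 + 3518450/1369) = -2807*(-257252/1369) = 722106364/1369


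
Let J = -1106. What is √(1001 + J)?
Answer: I*√105 ≈ 10.247*I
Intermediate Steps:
√(1001 + J) = √(1001 - 1106) = √(-105) = I*√105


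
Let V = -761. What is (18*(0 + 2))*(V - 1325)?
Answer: -75096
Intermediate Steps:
(18*(0 + 2))*(V - 1325) = (18*(0 + 2))*(-761 - 1325) = (18*2)*(-2086) = 36*(-2086) = -75096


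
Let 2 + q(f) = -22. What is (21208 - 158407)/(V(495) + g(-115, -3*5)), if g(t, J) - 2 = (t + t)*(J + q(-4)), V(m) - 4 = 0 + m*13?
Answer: -45733/5137 ≈ -8.9027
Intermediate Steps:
q(f) = -24 (q(f) = -2 - 22 = -24)
V(m) = 4 + 13*m (V(m) = 4 + (0 + m*13) = 4 + (0 + 13*m) = 4 + 13*m)
g(t, J) = 2 + 2*t*(-24 + J) (g(t, J) = 2 + (t + t)*(J - 24) = 2 + (2*t)*(-24 + J) = 2 + 2*t*(-24 + J))
(21208 - 158407)/(V(495) + g(-115, -3*5)) = (21208 - 158407)/((4 + 13*495) + (2 - 48*(-115) + 2*(-3*5)*(-115))) = -137199/((4 + 6435) + (2 + 5520 + 2*(-15)*(-115))) = -137199/(6439 + (2 + 5520 + 3450)) = -137199/(6439 + 8972) = -137199/15411 = -137199*1/15411 = -45733/5137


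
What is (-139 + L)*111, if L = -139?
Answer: -30858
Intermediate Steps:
(-139 + L)*111 = (-139 - 139)*111 = -278*111 = -30858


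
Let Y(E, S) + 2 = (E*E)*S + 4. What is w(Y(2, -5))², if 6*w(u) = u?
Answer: 9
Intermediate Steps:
Y(E, S) = 2 + S*E² (Y(E, S) = -2 + ((E*E)*S + 4) = -2 + (E²*S + 4) = -2 + (S*E² + 4) = -2 + (4 + S*E²) = 2 + S*E²)
w(u) = u/6
w(Y(2, -5))² = ((2 - 5*2²)/6)² = ((2 - 5*4)/6)² = ((2 - 20)/6)² = ((⅙)*(-18))² = (-3)² = 9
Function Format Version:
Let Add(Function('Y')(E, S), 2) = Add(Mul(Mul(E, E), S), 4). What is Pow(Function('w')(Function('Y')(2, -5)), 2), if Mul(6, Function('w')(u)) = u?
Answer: 9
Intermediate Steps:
Function('Y')(E, S) = Add(2, Mul(S, Pow(E, 2))) (Function('Y')(E, S) = Add(-2, Add(Mul(Mul(E, E), S), 4)) = Add(-2, Add(Mul(Pow(E, 2), S), 4)) = Add(-2, Add(Mul(S, Pow(E, 2)), 4)) = Add(-2, Add(4, Mul(S, Pow(E, 2)))) = Add(2, Mul(S, Pow(E, 2))))
Function('w')(u) = Mul(Rational(1, 6), u)
Pow(Function('w')(Function('Y')(2, -5)), 2) = Pow(Mul(Rational(1, 6), Add(2, Mul(-5, Pow(2, 2)))), 2) = Pow(Mul(Rational(1, 6), Add(2, Mul(-5, 4))), 2) = Pow(Mul(Rational(1, 6), Add(2, -20)), 2) = Pow(Mul(Rational(1, 6), -18), 2) = Pow(-3, 2) = 9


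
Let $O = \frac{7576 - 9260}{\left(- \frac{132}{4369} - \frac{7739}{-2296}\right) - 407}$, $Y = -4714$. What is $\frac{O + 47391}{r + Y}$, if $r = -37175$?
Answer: $- \frac{191912508407875}{169616919908061} \approx -1.1314$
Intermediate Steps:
$O = \frac{16892581216}{4049199549}$ ($O = - \frac{1684}{\left(\left(-132\right) \frac{1}{4369} - - \frac{7739}{2296}\right) - 407} = - \frac{1684}{\left(- \frac{132}{4369} + \frac{7739}{2296}\right) - 407} = - \frac{1684}{\frac{33508619}{10031224} - 407} = - \frac{1684}{- \frac{4049199549}{10031224}} = \left(-1684\right) \left(- \frac{10031224}{4049199549}\right) = \frac{16892581216}{4049199549} \approx 4.1718$)
$\frac{O + 47391}{r + Y} = \frac{\frac{16892581216}{4049199549} + 47391}{-37175 - 4714} = \frac{191912508407875}{4049199549 \left(-41889\right)} = \frac{191912508407875}{4049199549} \left(- \frac{1}{41889}\right) = - \frac{191912508407875}{169616919908061}$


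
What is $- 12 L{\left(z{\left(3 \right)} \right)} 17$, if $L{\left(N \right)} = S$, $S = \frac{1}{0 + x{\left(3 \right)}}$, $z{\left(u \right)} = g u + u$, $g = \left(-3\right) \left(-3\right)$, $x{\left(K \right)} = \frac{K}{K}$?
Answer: $-204$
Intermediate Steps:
$x{\left(K \right)} = 1$
$g = 9$
$z{\left(u \right)} = 10 u$ ($z{\left(u \right)} = 9 u + u = 10 u$)
$S = 1$ ($S = \frac{1}{0 + 1} = 1^{-1} = 1$)
$L{\left(N \right)} = 1$
$- 12 L{\left(z{\left(3 \right)} \right)} 17 = \left(-12\right) 1 \cdot 17 = \left(-12\right) 17 = -204$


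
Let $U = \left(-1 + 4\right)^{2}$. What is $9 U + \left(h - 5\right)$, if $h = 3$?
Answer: $79$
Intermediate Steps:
$U = 9$ ($U = 3^{2} = 9$)
$9 U + \left(h - 5\right) = 9 \cdot 9 + \left(3 - 5\right) = 81 + \left(3 - 5\right) = 81 - 2 = 79$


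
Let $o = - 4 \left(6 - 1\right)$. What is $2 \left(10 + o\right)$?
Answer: $-20$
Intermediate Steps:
$o = -20$ ($o = \left(-4\right) 5 = -20$)
$2 \left(10 + o\right) = 2 \left(10 - 20\right) = 2 \left(-10\right) = -20$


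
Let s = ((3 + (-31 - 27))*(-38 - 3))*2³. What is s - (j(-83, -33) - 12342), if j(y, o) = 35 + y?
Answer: 30430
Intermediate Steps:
s = 18040 (s = ((3 - 58)*(-41))*8 = -55*(-41)*8 = 2255*8 = 18040)
s - (j(-83, -33) - 12342) = 18040 - ((35 - 83) - 12342) = 18040 - (-48 - 12342) = 18040 - 1*(-12390) = 18040 + 12390 = 30430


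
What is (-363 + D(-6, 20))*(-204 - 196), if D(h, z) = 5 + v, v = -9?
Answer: 146800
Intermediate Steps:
D(h, z) = -4 (D(h, z) = 5 - 9 = -4)
(-363 + D(-6, 20))*(-204 - 196) = (-363 - 4)*(-204 - 196) = -367*(-400) = 146800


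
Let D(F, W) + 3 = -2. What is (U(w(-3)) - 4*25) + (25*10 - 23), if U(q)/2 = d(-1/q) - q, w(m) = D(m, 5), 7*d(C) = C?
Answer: 4797/35 ≈ 137.06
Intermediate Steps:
d(C) = C/7
D(F, W) = -5 (D(F, W) = -3 - 2 = -5)
w(m) = -5
U(q) = -2*q - 2/(7*q) (U(q) = 2*((-1/q)/7 - q) = 2*(-1/(7*q) - q) = 2*(-q - 1/(7*q)) = -2*q - 2/(7*q))
(U(w(-3)) - 4*25) + (25*10 - 23) = ((-2*(-5) - 2/7/(-5)) - 4*25) + (25*10 - 23) = ((10 - 2/7*(-⅕)) - 100) + (250 - 23) = ((10 + 2/35) - 100) + 227 = (352/35 - 100) + 227 = -3148/35 + 227 = 4797/35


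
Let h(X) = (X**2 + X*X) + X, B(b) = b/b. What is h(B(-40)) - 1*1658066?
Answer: -1658063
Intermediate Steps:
B(b) = 1
h(X) = X + 2*X**2 (h(X) = (X**2 + X**2) + X = 2*X**2 + X = X + 2*X**2)
h(B(-40)) - 1*1658066 = 1*(1 + 2*1) - 1*1658066 = 1*(1 + 2) - 1658066 = 1*3 - 1658066 = 3 - 1658066 = -1658063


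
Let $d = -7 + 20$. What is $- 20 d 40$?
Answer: $-10400$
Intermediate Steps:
$d = 13$
$- 20 d 40 = \left(-20\right) 13 \cdot 40 = \left(-260\right) 40 = -10400$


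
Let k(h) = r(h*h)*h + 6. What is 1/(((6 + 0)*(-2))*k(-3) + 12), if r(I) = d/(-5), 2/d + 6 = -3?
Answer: -5/292 ≈ -0.017123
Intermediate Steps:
d = -2/9 (d = 2/(-6 - 3) = 2/(-9) = 2*(-⅑) = -2/9 ≈ -0.22222)
r(I) = 2/45 (r(I) = -2/9/(-5) = -2/9*(-⅕) = 2/45)
k(h) = 6 + 2*h/45 (k(h) = 2*h/45 + 6 = 6 + 2*h/45)
1/(((6 + 0)*(-2))*k(-3) + 12) = 1/(((6 + 0)*(-2))*(6 + (2/45)*(-3)) + 12) = 1/((6*(-2))*(6 - 2/15) + 12) = 1/(-12*88/15 + 12) = 1/(-352/5 + 12) = 1/(-292/5) = -5/292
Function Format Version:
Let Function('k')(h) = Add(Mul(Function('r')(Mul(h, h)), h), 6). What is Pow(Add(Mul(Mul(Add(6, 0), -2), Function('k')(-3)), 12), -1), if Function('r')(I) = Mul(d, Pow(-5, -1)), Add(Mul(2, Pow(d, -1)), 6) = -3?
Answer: Rational(-5, 292) ≈ -0.017123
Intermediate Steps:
d = Rational(-2, 9) (d = Mul(2, Pow(Add(-6, -3), -1)) = Mul(2, Pow(-9, -1)) = Mul(2, Rational(-1, 9)) = Rational(-2, 9) ≈ -0.22222)
Function('r')(I) = Rational(2, 45) (Function('r')(I) = Mul(Rational(-2, 9), Pow(-5, -1)) = Mul(Rational(-2, 9), Rational(-1, 5)) = Rational(2, 45))
Function('k')(h) = Add(6, Mul(Rational(2, 45), h)) (Function('k')(h) = Add(Mul(Rational(2, 45), h), 6) = Add(6, Mul(Rational(2, 45), h)))
Pow(Add(Mul(Mul(Add(6, 0), -2), Function('k')(-3)), 12), -1) = Pow(Add(Mul(Mul(Add(6, 0), -2), Add(6, Mul(Rational(2, 45), -3))), 12), -1) = Pow(Add(Mul(Mul(6, -2), Add(6, Rational(-2, 15))), 12), -1) = Pow(Add(Mul(-12, Rational(88, 15)), 12), -1) = Pow(Add(Rational(-352, 5), 12), -1) = Pow(Rational(-292, 5), -1) = Rational(-5, 292)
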